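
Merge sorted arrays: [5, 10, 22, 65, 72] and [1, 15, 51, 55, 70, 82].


Take 1 from B
Take 5 from A
Take 10 from A
Take 15 from B
Take 22 from A
Take 51 from B
Take 55 from B
Take 65 from A
Take 70 from B
Take 72 from A

Merged: [1, 5, 10, 15, 22, 51, 55, 65, 70, 72, 82]


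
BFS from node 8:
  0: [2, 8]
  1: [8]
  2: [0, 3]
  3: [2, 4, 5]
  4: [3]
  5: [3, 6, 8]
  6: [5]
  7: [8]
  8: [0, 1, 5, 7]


Visit 8, enqueue [0, 1, 5, 7]
Visit 0, enqueue [2]
Visit 1, enqueue []
Visit 5, enqueue [3, 6]
Visit 7, enqueue []
Visit 2, enqueue []
Visit 3, enqueue [4]
Visit 6, enqueue []
Visit 4, enqueue []

BFS order: [8, 0, 1, 5, 7, 2, 3, 6, 4]


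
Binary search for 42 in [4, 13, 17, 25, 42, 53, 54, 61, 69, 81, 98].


Step 1: lo=0, hi=10, mid=5, val=53
Step 2: lo=0, hi=4, mid=2, val=17
Step 3: lo=3, hi=4, mid=3, val=25
Step 4: lo=4, hi=4, mid=4, val=42

Found at index 4


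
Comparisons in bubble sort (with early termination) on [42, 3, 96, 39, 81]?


Algorithm: bubble sort (with early termination)
Input: [42, 3, 96, 39, 81]
Sorted: [3, 39, 42, 81, 96]

9


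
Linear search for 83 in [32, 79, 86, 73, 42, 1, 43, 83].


i=0: 32!=83
i=1: 79!=83
i=2: 86!=83
i=3: 73!=83
i=4: 42!=83
i=5: 1!=83
i=6: 43!=83
i=7: 83==83 found!

Found at 7, 8 comps


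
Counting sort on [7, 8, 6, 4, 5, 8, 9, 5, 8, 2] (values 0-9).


Input: [7, 8, 6, 4, 5, 8, 9, 5, 8, 2]
Counts: [0, 0, 1, 0, 1, 2, 1, 1, 3, 1]

Sorted: [2, 4, 5, 5, 6, 7, 8, 8, 8, 9]


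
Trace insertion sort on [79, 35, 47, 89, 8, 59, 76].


Initial: [79, 35, 47, 89, 8, 59, 76]
Insert 35: [35, 79, 47, 89, 8, 59, 76]
Insert 47: [35, 47, 79, 89, 8, 59, 76]
Insert 89: [35, 47, 79, 89, 8, 59, 76]
Insert 8: [8, 35, 47, 79, 89, 59, 76]
Insert 59: [8, 35, 47, 59, 79, 89, 76]
Insert 76: [8, 35, 47, 59, 76, 79, 89]

Sorted: [8, 35, 47, 59, 76, 79, 89]


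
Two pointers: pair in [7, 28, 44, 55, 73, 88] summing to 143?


lo=0(7)+hi=5(88)=95
lo=1(28)+hi=5(88)=116
lo=2(44)+hi=5(88)=132
lo=3(55)+hi=5(88)=143

Yes: 55+88=143


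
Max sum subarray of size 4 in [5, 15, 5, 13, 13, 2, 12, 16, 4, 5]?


[0:4]: 38
[1:5]: 46
[2:6]: 33
[3:7]: 40
[4:8]: 43
[5:9]: 34
[6:10]: 37

Max: 46 at [1:5]


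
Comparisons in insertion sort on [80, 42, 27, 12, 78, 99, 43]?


Algorithm: insertion sort
Input: [80, 42, 27, 12, 78, 99, 43]
Sorted: [12, 27, 42, 43, 78, 80, 99]

13


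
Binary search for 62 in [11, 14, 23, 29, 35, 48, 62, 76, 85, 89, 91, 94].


Step 1: lo=0, hi=11, mid=5, val=48
Step 2: lo=6, hi=11, mid=8, val=85
Step 3: lo=6, hi=7, mid=6, val=62

Found at index 6


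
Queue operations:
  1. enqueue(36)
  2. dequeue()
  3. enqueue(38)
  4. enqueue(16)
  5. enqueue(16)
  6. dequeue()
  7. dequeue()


enqueue(36) -> [36]
dequeue()->36, []
enqueue(38) -> [38]
enqueue(16) -> [38, 16]
enqueue(16) -> [38, 16, 16]
dequeue()->38, [16, 16]
dequeue()->16, [16]

Final queue: [16]


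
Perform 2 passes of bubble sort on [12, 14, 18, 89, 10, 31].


Initial: [12, 14, 18, 89, 10, 31]
Pass 1: [12, 14, 18, 10, 31, 89] (2 swaps)
Pass 2: [12, 14, 10, 18, 31, 89] (1 swaps)

After 2 passes: [12, 14, 10, 18, 31, 89]


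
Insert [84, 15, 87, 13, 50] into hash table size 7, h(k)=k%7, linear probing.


Insert 84: h=0 -> slot 0
Insert 15: h=1 -> slot 1
Insert 87: h=3 -> slot 3
Insert 13: h=6 -> slot 6
Insert 50: h=1, 1 probes -> slot 2

Table: [84, 15, 50, 87, None, None, 13]


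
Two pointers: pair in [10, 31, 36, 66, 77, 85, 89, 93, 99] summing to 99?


lo=0(10)+hi=8(99)=109
lo=0(10)+hi=7(93)=103
lo=0(10)+hi=6(89)=99

Yes: 10+89=99


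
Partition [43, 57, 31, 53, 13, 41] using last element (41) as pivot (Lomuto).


Pivot: 41
  31 <= 41: swap -> [31, 57, 43, 53, 13, 41]
  13 <= 41: swap -> [31, 13, 43, 53, 57, 41]
Place pivot at 2: [31, 13, 41, 53, 57, 43]

Partitioned: [31, 13, 41, 53, 57, 43]


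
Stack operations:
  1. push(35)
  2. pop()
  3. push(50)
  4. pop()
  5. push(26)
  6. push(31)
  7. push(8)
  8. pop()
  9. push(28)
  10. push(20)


push(35) -> [35]
pop()->35, []
push(50) -> [50]
pop()->50, []
push(26) -> [26]
push(31) -> [26, 31]
push(8) -> [26, 31, 8]
pop()->8, [26, 31]
push(28) -> [26, 31, 28]
push(20) -> [26, 31, 28, 20]

Final stack: [26, 31, 28, 20]


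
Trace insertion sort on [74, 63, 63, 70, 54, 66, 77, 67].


Initial: [74, 63, 63, 70, 54, 66, 77, 67]
Insert 63: [63, 74, 63, 70, 54, 66, 77, 67]
Insert 63: [63, 63, 74, 70, 54, 66, 77, 67]
Insert 70: [63, 63, 70, 74, 54, 66, 77, 67]
Insert 54: [54, 63, 63, 70, 74, 66, 77, 67]
Insert 66: [54, 63, 63, 66, 70, 74, 77, 67]
Insert 77: [54, 63, 63, 66, 70, 74, 77, 67]
Insert 67: [54, 63, 63, 66, 67, 70, 74, 77]

Sorted: [54, 63, 63, 66, 67, 70, 74, 77]


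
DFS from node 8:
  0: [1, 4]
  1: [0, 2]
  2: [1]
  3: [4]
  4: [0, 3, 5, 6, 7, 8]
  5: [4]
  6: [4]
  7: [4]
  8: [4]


Visit 8, push [4]
Visit 4, push [7, 6, 5, 3, 0]
Visit 0, push [1]
Visit 1, push [2]
Visit 2, push []
Visit 3, push []
Visit 5, push []
Visit 6, push []
Visit 7, push []

DFS order: [8, 4, 0, 1, 2, 3, 5, 6, 7]


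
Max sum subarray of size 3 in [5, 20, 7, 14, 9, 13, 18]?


[0:3]: 32
[1:4]: 41
[2:5]: 30
[3:6]: 36
[4:7]: 40

Max: 41 at [1:4]


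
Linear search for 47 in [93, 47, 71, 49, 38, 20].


i=0: 93!=47
i=1: 47==47 found!

Found at 1, 2 comps


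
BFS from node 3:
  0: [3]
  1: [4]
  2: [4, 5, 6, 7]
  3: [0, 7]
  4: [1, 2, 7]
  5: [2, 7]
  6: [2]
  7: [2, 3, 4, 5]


Visit 3, enqueue [0, 7]
Visit 0, enqueue []
Visit 7, enqueue [2, 4, 5]
Visit 2, enqueue [6]
Visit 4, enqueue [1]
Visit 5, enqueue []
Visit 6, enqueue []
Visit 1, enqueue []

BFS order: [3, 0, 7, 2, 4, 5, 6, 1]


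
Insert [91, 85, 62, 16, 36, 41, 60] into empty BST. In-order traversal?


Insert 91: root
Insert 85: L from 91
Insert 62: L from 91 -> L from 85
Insert 16: L from 91 -> L from 85 -> L from 62
Insert 36: L from 91 -> L from 85 -> L from 62 -> R from 16
Insert 41: L from 91 -> L from 85 -> L from 62 -> R from 16 -> R from 36
Insert 60: L from 91 -> L from 85 -> L from 62 -> R from 16 -> R from 36 -> R from 41

In-order: [16, 36, 41, 60, 62, 85, 91]


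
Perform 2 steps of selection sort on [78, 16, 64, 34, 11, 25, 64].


Initial: [78, 16, 64, 34, 11, 25, 64]
Step 1: min=11 at 4
  Swap: [11, 16, 64, 34, 78, 25, 64]
Step 2: min=16 at 1
  Swap: [11, 16, 64, 34, 78, 25, 64]

After 2 steps: [11, 16, 64, 34, 78, 25, 64]


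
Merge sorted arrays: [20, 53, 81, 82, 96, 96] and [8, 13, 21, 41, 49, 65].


Take 8 from B
Take 13 from B
Take 20 from A
Take 21 from B
Take 41 from B
Take 49 from B
Take 53 from A
Take 65 from B

Merged: [8, 13, 20, 21, 41, 49, 53, 65, 81, 82, 96, 96]


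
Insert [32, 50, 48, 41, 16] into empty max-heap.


Insert 32: [32]
Insert 50: [50, 32]
Insert 48: [50, 32, 48]
Insert 41: [50, 41, 48, 32]
Insert 16: [50, 41, 48, 32, 16]

Final heap: [50, 41, 48, 32, 16]


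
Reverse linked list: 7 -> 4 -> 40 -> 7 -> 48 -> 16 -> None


Step 1: curr=7, set curr.next=prev(None) | reversed so far: 7
Step 2: curr=4, set curr.next=prev(7) | reversed so far: 4 -> 7
Step 3: curr=40, set curr.next=prev(4) | reversed so far: 40 -> 4 -> 7
Step 4: curr=7, set curr.next=prev(40) | reversed so far: 7 -> 40 -> 4 -> 7
Step 5: curr=48, set curr.next=prev(7) | reversed so far: 48 -> 7 -> 40 -> 4 -> 7
Step 6: curr=16, set curr.next=prev(48) | reversed so far: 16 -> 48 -> 7 -> 40 -> 4 -> 7

16 -> 48 -> 7 -> 40 -> 4 -> 7 -> None


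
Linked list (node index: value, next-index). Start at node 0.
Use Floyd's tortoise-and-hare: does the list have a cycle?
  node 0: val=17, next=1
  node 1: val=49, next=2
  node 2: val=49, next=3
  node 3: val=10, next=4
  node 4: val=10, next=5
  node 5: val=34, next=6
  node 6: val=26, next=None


Floyd's tortoise (slow, +1) and hare (fast, +2):
  init: slow=0, fast=0
  step 1: slow=1, fast=2
  step 2: slow=2, fast=4
  step 3: slow=3, fast=6
  step 4: fast -> None, no cycle

Cycle: no


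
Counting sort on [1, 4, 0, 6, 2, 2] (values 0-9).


Input: [1, 4, 0, 6, 2, 2]
Counts: [1, 1, 2, 0, 1, 0, 1, 0, 0, 0]

Sorted: [0, 1, 2, 2, 4, 6]


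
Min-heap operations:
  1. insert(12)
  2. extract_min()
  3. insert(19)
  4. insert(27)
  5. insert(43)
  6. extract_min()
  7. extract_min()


insert(12) -> [12]
extract_min()->12, []
insert(19) -> [19]
insert(27) -> [19, 27]
insert(43) -> [19, 27, 43]
extract_min()->19, [27, 43]
extract_min()->27, [43]

Final heap: [43]


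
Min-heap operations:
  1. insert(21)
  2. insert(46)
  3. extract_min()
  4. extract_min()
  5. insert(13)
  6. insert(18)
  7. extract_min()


insert(21) -> [21]
insert(46) -> [21, 46]
extract_min()->21, [46]
extract_min()->46, []
insert(13) -> [13]
insert(18) -> [13, 18]
extract_min()->13, [18]

Final heap: [18]


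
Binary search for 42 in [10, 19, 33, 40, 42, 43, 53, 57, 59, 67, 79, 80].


Step 1: lo=0, hi=11, mid=5, val=43
Step 2: lo=0, hi=4, mid=2, val=33
Step 3: lo=3, hi=4, mid=3, val=40
Step 4: lo=4, hi=4, mid=4, val=42

Found at index 4


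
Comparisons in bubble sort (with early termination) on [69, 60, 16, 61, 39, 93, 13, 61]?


Algorithm: bubble sort (with early termination)
Input: [69, 60, 16, 61, 39, 93, 13, 61]
Sorted: [13, 16, 39, 60, 61, 61, 69, 93]

28


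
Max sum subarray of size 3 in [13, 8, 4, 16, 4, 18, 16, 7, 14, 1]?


[0:3]: 25
[1:4]: 28
[2:5]: 24
[3:6]: 38
[4:7]: 38
[5:8]: 41
[6:9]: 37
[7:10]: 22

Max: 41 at [5:8]


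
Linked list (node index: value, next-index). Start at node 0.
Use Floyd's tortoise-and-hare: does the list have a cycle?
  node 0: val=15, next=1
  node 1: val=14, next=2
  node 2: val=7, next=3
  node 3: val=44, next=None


Floyd's tortoise (slow, +1) and hare (fast, +2):
  init: slow=0, fast=0
  step 1: slow=1, fast=2
  step 2: fast 2->3->None, no cycle

Cycle: no


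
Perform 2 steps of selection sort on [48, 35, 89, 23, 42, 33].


Initial: [48, 35, 89, 23, 42, 33]
Step 1: min=23 at 3
  Swap: [23, 35, 89, 48, 42, 33]
Step 2: min=33 at 5
  Swap: [23, 33, 89, 48, 42, 35]

After 2 steps: [23, 33, 89, 48, 42, 35]


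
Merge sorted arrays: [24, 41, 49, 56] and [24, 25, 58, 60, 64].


Take 24 from A
Take 24 from B
Take 25 from B
Take 41 from A
Take 49 from A
Take 56 from A

Merged: [24, 24, 25, 41, 49, 56, 58, 60, 64]


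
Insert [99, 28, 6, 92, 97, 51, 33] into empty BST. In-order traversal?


Insert 99: root
Insert 28: L from 99
Insert 6: L from 99 -> L from 28
Insert 92: L from 99 -> R from 28
Insert 97: L from 99 -> R from 28 -> R from 92
Insert 51: L from 99 -> R from 28 -> L from 92
Insert 33: L from 99 -> R from 28 -> L from 92 -> L from 51

In-order: [6, 28, 33, 51, 92, 97, 99]


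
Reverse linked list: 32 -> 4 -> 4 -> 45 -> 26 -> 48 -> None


Step 1: curr=32, set curr.next=prev(None) | reversed so far: 32
Step 2: curr=4, set curr.next=prev(32) | reversed so far: 4 -> 32
Step 3: curr=4, set curr.next=prev(4) | reversed so far: 4 -> 4 -> 32
Step 4: curr=45, set curr.next=prev(4) | reversed so far: 45 -> 4 -> 4 -> 32
Step 5: curr=26, set curr.next=prev(45) | reversed so far: 26 -> 45 -> 4 -> 4 -> 32
Step 6: curr=48, set curr.next=prev(26) | reversed so far: 48 -> 26 -> 45 -> 4 -> 4 -> 32

48 -> 26 -> 45 -> 4 -> 4 -> 32 -> None


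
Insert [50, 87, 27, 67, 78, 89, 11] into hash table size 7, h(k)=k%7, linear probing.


Insert 50: h=1 -> slot 1
Insert 87: h=3 -> slot 3
Insert 27: h=6 -> slot 6
Insert 67: h=4 -> slot 4
Insert 78: h=1, 1 probes -> slot 2
Insert 89: h=5 -> slot 5
Insert 11: h=4, 3 probes -> slot 0

Table: [11, 50, 78, 87, 67, 89, 27]


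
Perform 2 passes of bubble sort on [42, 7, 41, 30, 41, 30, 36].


Initial: [42, 7, 41, 30, 41, 30, 36]
Pass 1: [7, 41, 30, 41, 30, 36, 42] (6 swaps)
Pass 2: [7, 30, 41, 30, 36, 41, 42] (3 swaps)

After 2 passes: [7, 30, 41, 30, 36, 41, 42]


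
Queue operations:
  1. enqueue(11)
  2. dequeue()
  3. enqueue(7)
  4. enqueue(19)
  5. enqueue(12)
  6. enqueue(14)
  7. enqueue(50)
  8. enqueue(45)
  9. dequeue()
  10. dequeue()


enqueue(11) -> [11]
dequeue()->11, []
enqueue(7) -> [7]
enqueue(19) -> [7, 19]
enqueue(12) -> [7, 19, 12]
enqueue(14) -> [7, 19, 12, 14]
enqueue(50) -> [7, 19, 12, 14, 50]
enqueue(45) -> [7, 19, 12, 14, 50, 45]
dequeue()->7, [19, 12, 14, 50, 45]
dequeue()->19, [12, 14, 50, 45]

Final queue: [12, 14, 50, 45]


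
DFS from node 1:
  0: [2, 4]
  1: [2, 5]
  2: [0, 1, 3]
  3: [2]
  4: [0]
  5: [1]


Visit 1, push [5, 2]
Visit 2, push [3, 0]
Visit 0, push [4]
Visit 4, push []
Visit 3, push []
Visit 5, push []

DFS order: [1, 2, 0, 4, 3, 5]


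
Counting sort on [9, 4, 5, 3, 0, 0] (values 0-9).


Input: [9, 4, 5, 3, 0, 0]
Counts: [2, 0, 0, 1, 1, 1, 0, 0, 0, 1]

Sorted: [0, 0, 3, 4, 5, 9]


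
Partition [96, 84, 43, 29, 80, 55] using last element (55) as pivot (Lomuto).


Pivot: 55
  43 <= 55: swap -> [43, 84, 96, 29, 80, 55]
  29 <= 55: swap -> [43, 29, 96, 84, 80, 55]
Place pivot at 2: [43, 29, 55, 84, 80, 96]

Partitioned: [43, 29, 55, 84, 80, 96]


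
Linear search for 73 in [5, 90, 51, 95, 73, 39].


i=0: 5!=73
i=1: 90!=73
i=2: 51!=73
i=3: 95!=73
i=4: 73==73 found!

Found at 4, 5 comps


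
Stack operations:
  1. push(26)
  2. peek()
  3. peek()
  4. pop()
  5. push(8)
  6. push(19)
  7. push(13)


push(26) -> [26]
peek()->26
peek()->26
pop()->26, []
push(8) -> [8]
push(19) -> [8, 19]
push(13) -> [8, 19, 13]

Final stack: [8, 19, 13]


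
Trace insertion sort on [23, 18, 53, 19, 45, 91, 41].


Initial: [23, 18, 53, 19, 45, 91, 41]
Insert 18: [18, 23, 53, 19, 45, 91, 41]
Insert 53: [18, 23, 53, 19, 45, 91, 41]
Insert 19: [18, 19, 23, 53, 45, 91, 41]
Insert 45: [18, 19, 23, 45, 53, 91, 41]
Insert 91: [18, 19, 23, 45, 53, 91, 41]
Insert 41: [18, 19, 23, 41, 45, 53, 91]

Sorted: [18, 19, 23, 41, 45, 53, 91]


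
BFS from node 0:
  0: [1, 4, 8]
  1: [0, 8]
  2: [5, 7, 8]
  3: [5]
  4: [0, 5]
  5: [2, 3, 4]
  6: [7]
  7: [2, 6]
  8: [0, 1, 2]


Visit 0, enqueue [1, 4, 8]
Visit 1, enqueue []
Visit 4, enqueue [5]
Visit 8, enqueue [2]
Visit 5, enqueue [3]
Visit 2, enqueue [7]
Visit 3, enqueue []
Visit 7, enqueue [6]
Visit 6, enqueue []

BFS order: [0, 1, 4, 8, 5, 2, 3, 7, 6]


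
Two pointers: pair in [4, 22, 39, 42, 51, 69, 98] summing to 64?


lo=0(4)+hi=6(98)=102
lo=0(4)+hi=5(69)=73
lo=0(4)+hi=4(51)=55
lo=1(22)+hi=4(51)=73
lo=1(22)+hi=3(42)=64

Yes: 22+42=64


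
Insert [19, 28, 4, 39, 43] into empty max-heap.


Insert 19: [19]
Insert 28: [28, 19]
Insert 4: [28, 19, 4]
Insert 39: [39, 28, 4, 19]
Insert 43: [43, 39, 4, 19, 28]

Final heap: [43, 39, 4, 19, 28]


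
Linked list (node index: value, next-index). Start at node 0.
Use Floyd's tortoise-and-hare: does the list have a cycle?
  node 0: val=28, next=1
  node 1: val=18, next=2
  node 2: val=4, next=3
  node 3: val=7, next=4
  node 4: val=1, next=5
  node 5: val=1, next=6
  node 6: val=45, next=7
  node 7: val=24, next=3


Floyd's tortoise (slow, +1) and hare (fast, +2):
  init: slow=0, fast=0
  step 1: slow=1, fast=2
  step 2: slow=2, fast=4
  step 3: slow=3, fast=6
  step 4: slow=4, fast=3
  step 5: slow=5, fast=5
  slow == fast at node 5: cycle detected

Cycle: yes


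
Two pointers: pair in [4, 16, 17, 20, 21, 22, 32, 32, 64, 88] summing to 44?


lo=0(4)+hi=9(88)=92
lo=0(4)+hi=8(64)=68
lo=0(4)+hi=7(32)=36
lo=1(16)+hi=7(32)=48
lo=1(16)+hi=6(32)=48
lo=1(16)+hi=5(22)=38
lo=2(17)+hi=5(22)=39
lo=3(20)+hi=5(22)=42
lo=4(21)+hi=5(22)=43

No pair found


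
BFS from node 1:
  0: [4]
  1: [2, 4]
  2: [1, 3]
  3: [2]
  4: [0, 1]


Visit 1, enqueue [2, 4]
Visit 2, enqueue [3]
Visit 4, enqueue [0]
Visit 3, enqueue []
Visit 0, enqueue []

BFS order: [1, 2, 4, 3, 0]


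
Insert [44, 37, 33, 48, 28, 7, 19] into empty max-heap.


Insert 44: [44]
Insert 37: [44, 37]
Insert 33: [44, 37, 33]
Insert 48: [48, 44, 33, 37]
Insert 28: [48, 44, 33, 37, 28]
Insert 7: [48, 44, 33, 37, 28, 7]
Insert 19: [48, 44, 33, 37, 28, 7, 19]

Final heap: [48, 44, 33, 37, 28, 7, 19]


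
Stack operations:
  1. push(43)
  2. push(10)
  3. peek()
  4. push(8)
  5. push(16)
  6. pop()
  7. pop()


push(43) -> [43]
push(10) -> [43, 10]
peek()->10
push(8) -> [43, 10, 8]
push(16) -> [43, 10, 8, 16]
pop()->16, [43, 10, 8]
pop()->8, [43, 10]

Final stack: [43, 10]


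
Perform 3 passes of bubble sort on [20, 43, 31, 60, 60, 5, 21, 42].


Initial: [20, 43, 31, 60, 60, 5, 21, 42]
Pass 1: [20, 31, 43, 60, 5, 21, 42, 60] (4 swaps)
Pass 2: [20, 31, 43, 5, 21, 42, 60, 60] (3 swaps)
Pass 3: [20, 31, 5, 21, 42, 43, 60, 60] (3 swaps)

After 3 passes: [20, 31, 5, 21, 42, 43, 60, 60]


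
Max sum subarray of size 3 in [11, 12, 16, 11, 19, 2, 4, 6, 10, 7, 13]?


[0:3]: 39
[1:4]: 39
[2:5]: 46
[3:6]: 32
[4:7]: 25
[5:8]: 12
[6:9]: 20
[7:10]: 23
[8:11]: 30

Max: 46 at [2:5]


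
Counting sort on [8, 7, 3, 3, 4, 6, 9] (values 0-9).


Input: [8, 7, 3, 3, 4, 6, 9]
Counts: [0, 0, 0, 2, 1, 0, 1, 1, 1, 1]

Sorted: [3, 3, 4, 6, 7, 8, 9]


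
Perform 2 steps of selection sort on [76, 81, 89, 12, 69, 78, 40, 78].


Initial: [76, 81, 89, 12, 69, 78, 40, 78]
Step 1: min=12 at 3
  Swap: [12, 81, 89, 76, 69, 78, 40, 78]
Step 2: min=40 at 6
  Swap: [12, 40, 89, 76, 69, 78, 81, 78]

After 2 steps: [12, 40, 89, 76, 69, 78, 81, 78]


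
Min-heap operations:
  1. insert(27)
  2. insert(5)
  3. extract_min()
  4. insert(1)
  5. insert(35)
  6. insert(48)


insert(27) -> [27]
insert(5) -> [5, 27]
extract_min()->5, [27]
insert(1) -> [1, 27]
insert(35) -> [1, 27, 35]
insert(48) -> [1, 27, 35, 48]

Final heap: [1, 27, 35, 48]


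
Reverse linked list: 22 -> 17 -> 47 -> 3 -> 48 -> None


Step 1: curr=22, set curr.next=prev(None) | reversed so far: 22
Step 2: curr=17, set curr.next=prev(22) | reversed so far: 17 -> 22
Step 3: curr=47, set curr.next=prev(17) | reversed so far: 47 -> 17 -> 22
Step 4: curr=3, set curr.next=prev(47) | reversed so far: 3 -> 47 -> 17 -> 22
Step 5: curr=48, set curr.next=prev(3) | reversed so far: 48 -> 3 -> 47 -> 17 -> 22

48 -> 3 -> 47 -> 17 -> 22 -> None


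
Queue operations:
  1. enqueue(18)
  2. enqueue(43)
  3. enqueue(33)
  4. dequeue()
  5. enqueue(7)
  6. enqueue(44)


enqueue(18) -> [18]
enqueue(43) -> [18, 43]
enqueue(33) -> [18, 43, 33]
dequeue()->18, [43, 33]
enqueue(7) -> [43, 33, 7]
enqueue(44) -> [43, 33, 7, 44]

Final queue: [43, 33, 7, 44]


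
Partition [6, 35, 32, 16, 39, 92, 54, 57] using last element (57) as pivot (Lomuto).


Pivot: 57
  6 <= 57: advance i (no swap)
  35 <= 57: advance i (no swap)
  32 <= 57: advance i (no swap)
  16 <= 57: advance i (no swap)
  39 <= 57: advance i (no swap)
  54 <= 57: swap -> [6, 35, 32, 16, 39, 54, 92, 57]
Place pivot at 6: [6, 35, 32, 16, 39, 54, 57, 92]

Partitioned: [6, 35, 32, 16, 39, 54, 57, 92]


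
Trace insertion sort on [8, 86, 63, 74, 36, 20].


Initial: [8, 86, 63, 74, 36, 20]
Insert 86: [8, 86, 63, 74, 36, 20]
Insert 63: [8, 63, 86, 74, 36, 20]
Insert 74: [8, 63, 74, 86, 36, 20]
Insert 36: [8, 36, 63, 74, 86, 20]
Insert 20: [8, 20, 36, 63, 74, 86]

Sorted: [8, 20, 36, 63, 74, 86]


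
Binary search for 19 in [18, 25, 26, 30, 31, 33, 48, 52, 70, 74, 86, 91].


Step 1: lo=0, hi=11, mid=5, val=33
Step 2: lo=0, hi=4, mid=2, val=26
Step 3: lo=0, hi=1, mid=0, val=18
Step 4: lo=1, hi=1, mid=1, val=25

Not found


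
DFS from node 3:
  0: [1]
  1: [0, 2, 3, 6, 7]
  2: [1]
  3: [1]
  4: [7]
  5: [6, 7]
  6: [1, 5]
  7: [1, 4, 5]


Visit 3, push [1]
Visit 1, push [7, 6, 2, 0]
Visit 0, push []
Visit 2, push []
Visit 6, push [5]
Visit 5, push [7]
Visit 7, push [4]
Visit 4, push []

DFS order: [3, 1, 0, 2, 6, 5, 7, 4]


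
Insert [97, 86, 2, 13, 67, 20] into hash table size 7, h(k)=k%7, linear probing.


Insert 97: h=6 -> slot 6
Insert 86: h=2 -> slot 2
Insert 2: h=2, 1 probes -> slot 3
Insert 13: h=6, 1 probes -> slot 0
Insert 67: h=4 -> slot 4
Insert 20: h=6, 2 probes -> slot 1

Table: [13, 20, 86, 2, 67, None, 97]


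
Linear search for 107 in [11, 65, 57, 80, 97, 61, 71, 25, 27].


i=0: 11!=107
i=1: 65!=107
i=2: 57!=107
i=3: 80!=107
i=4: 97!=107
i=5: 61!=107
i=6: 71!=107
i=7: 25!=107
i=8: 27!=107

Not found, 9 comps


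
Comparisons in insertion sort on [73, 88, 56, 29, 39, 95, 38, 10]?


Algorithm: insertion sort
Input: [73, 88, 56, 29, 39, 95, 38, 10]
Sorted: [10, 29, 38, 39, 56, 73, 88, 95]

24


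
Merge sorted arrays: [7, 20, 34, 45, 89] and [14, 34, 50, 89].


Take 7 from A
Take 14 from B
Take 20 from A
Take 34 from A
Take 34 from B
Take 45 from A
Take 50 from B
Take 89 from A

Merged: [7, 14, 20, 34, 34, 45, 50, 89, 89]


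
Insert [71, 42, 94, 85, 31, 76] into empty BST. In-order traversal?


Insert 71: root
Insert 42: L from 71
Insert 94: R from 71
Insert 85: R from 71 -> L from 94
Insert 31: L from 71 -> L from 42
Insert 76: R from 71 -> L from 94 -> L from 85

In-order: [31, 42, 71, 76, 85, 94]


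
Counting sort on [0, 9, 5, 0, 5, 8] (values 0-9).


Input: [0, 9, 5, 0, 5, 8]
Counts: [2, 0, 0, 0, 0, 2, 0, 0, 1, 1]

Sorted: [0, 0, 5, 5, 8, 9]


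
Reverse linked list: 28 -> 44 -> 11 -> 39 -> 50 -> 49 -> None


Step 1: curr=28, set curr.next=prev(None) | reversed so far: 28
Step 2: curr=44, set curr.next=prev(28) | reversed so far: 44 -> 28
Step 3: curr=11, set curr.next=prev(44) | reversed so far: 11 -> 44 -> 28
Step 4: curr=39, set curr.next=prev(11) | reversed so far: 39 -> 11 -> 44 -> 28
Step 5: curr=50, set curr.next=prev(39) | reversed so far: 50 -> 39 -> 11 -> 44 -> 28
Step 6: curr=49, set curr.next=prev(50) | reversed so far: 49 -> 50 -> 39 -> 11 -> 44 -> 28

49 -> 50 -> 39 -> 11 -> 44 -> 28 -> None


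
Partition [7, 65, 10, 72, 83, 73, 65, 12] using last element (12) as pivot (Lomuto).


Pivot: 12
  7 <= 12: advance i (no swap)
  10 <= 12: swap -> [7, 10, 65, 72, 83, 73, 65, 12]
Place pivot at 2: [7, 10, 12, 72, 83, 73, 65, 65]

Partitioned: [7, 10, 12, 72, 83, 73, 65, 65]


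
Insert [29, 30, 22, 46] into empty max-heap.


Insert 29: [29]
Insert 30: [30, 29]
Insert 22: [30, 29, 22]
Insert 46: [46, 30, 22, 29]

Final heap: [46, 30, 22, 29]


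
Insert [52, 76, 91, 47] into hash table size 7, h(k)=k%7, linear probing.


Insert 52: h=3 -> slot 3
Insert 76: h=6 -> slot 6
Insert 91: h=0 -> slot 0
Insert 47: h=5 -> slot 5

Table: [91, None, None, 52, None, 47, 76]


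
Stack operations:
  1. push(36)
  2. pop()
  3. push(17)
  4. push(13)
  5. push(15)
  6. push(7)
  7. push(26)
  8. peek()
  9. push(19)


push(36) -> [36]
pop()->36, []
push(17) -> [17]
push(13) -> [17, 13]
push(15) -> [17, 13, 15]
push(7) -> [17, 13, 15, 7]
push(26) -> [17, 13, 15, 7, 26]
peek()->26
push(19) -> [17, 13, 15, 7, 26, 19]

Final stack: [17, 13, 15, 7, 26, 19]


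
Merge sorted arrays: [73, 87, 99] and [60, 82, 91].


Take 60 from B
Take 73 from A
Take 82 from B
Take 87 from A
Take 91 from B

Merged: [60, 73, 82, 87, 91, 99]


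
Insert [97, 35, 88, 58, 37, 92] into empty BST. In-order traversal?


Insert 97: root
Insert 35: L from 97
Insert 88: L from 97 -> R from 35
Insert 58: L from 97 -> R from 35 -> L from 88
Insert 37: L from 97 -> R from 35 -> L from 88 -> L from 58
Insert 92: L from 97 -> R from 35 -> R from 88

In-order: [35, 37, 58, 88, 92, 97]


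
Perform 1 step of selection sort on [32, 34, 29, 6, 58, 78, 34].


Initial: [32, 34, 29, 6, 58, 78, 34]
Step 1: min=6 at 3
  Swap: [6, 34, 29, 32, 58, 78, 34]

After 1 step: [6, 34, 29, 32, 58, 78, 34]


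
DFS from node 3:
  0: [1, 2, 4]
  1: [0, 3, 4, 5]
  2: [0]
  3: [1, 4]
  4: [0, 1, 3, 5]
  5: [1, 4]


Visit 3, push [4, 1]
Visit 1, push [5, 4, 0]
Visit 0, push [4, 2]
Visit 2, push []
Visit 4, push [5]
Visit 5, push []

DFS order: [3, 1, 0, 2, 4, 5]


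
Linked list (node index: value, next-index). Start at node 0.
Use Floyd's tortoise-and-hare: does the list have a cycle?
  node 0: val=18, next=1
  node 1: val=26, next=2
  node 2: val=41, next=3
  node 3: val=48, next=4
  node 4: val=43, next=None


Floyd's tortoise (slow, +1) and hare (fast, +2):
  init: slow=0, fast=0
  step 1: slow=1, fast=2
  step 2: slow=2, fast=4
  step 3: fast -> None, no cycle

Cycle: no


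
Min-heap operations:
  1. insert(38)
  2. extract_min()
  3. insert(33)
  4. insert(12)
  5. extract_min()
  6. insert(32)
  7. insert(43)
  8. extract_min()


insert(38) -> [38]
extract_min()->38, []
insert(33) -> [33]
insert(12) -> [12, 33]
extract_min()->12, [33]
insert(32) -> [32, 33]
insert(43) -> [32, 33, 43]
extract_min()->32, [33, 43]

Final heap: [33, 43]


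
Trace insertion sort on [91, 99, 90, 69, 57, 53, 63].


Initial: [91, 99, 90, 69, 57, 53, 63]
Insert 99: [91, 99, 90, 69, 57, 53, 63]
Insert 90: [90, 91, 99, 69, 57, 53, 63]
Insert 69: [69, 90, 91, 99, 57, 53, 63]
Insert 57: [57, 69, 90, 91, 99, 53, 63]
Insert 53: [53, 57, 69, 90, 91, 99, 63]
Insert 63: [53, 57, 63, 69, 90, 91, 99]

Sorted: [53, 57, 63, 69, 90, 91, 99]


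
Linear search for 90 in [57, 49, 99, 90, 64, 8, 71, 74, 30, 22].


i=0: 57!=90
i=1: 49!=90
i=2: 99!=90
i=3: 90==90 found!

Found at 3, 4 comps


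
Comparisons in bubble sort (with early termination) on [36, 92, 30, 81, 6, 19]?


Algorithm: bubble sort (with early termination)
Input: [36, 92, 30, 81, 6, 19]
Sorted: [6, 19, 30, 36, 81, 92]

15


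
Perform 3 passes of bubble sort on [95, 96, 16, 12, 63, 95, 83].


Initial: [95, 96, 16, 12, 63, 95, 83]
Pass 1: [95, 16, 12, 63, 95, 83, 96] (5 swaps)
Pass 2: [16, 12, 63, 95, 83, 95, 96] (4 swaps)
Pass 3: [12, 16, 63, 83, 95, 95, 96] (2 swaps)

After 3 passes: [12, 16, 63, 83, 95, 95, 96]


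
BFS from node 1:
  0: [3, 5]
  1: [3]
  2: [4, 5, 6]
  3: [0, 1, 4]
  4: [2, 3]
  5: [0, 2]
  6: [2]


Visit 1, enqueue [3]
Visit 3, enqueue [0, 4]
Visit 0, enqueue [5]
Visit 4, enqueue [2]
Visit 5, enqueue []
Visit 2, enqueue [6]
Visit 6, enqueue []

BFS order: [1, 3, 0, 4, 5, 2, 6]


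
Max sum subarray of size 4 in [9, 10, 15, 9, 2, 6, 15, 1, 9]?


[0:4]: 43
[1:5]: 36
[2:6]: 32
[3:7]: 32
[4:8]: 24
[5:9]: 31

Max: 43 at [0:4]


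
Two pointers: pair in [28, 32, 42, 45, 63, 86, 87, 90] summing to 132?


lo=0(28)+hi=7(90)=118
lo=1(32)+hi=7(90)=122
lo=2(42)+hi=7(90)=132

Yes: 42+90=132


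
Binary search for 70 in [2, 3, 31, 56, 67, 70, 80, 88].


Step 1: lo=0, hi=7, mid=3, val=56
Step 2: lo=4, hi=7, mid=5, val=70

Found at index 5


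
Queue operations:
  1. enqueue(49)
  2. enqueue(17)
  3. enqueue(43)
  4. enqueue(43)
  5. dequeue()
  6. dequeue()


enqueue(49) -> [49]
enqueue(17) -> [49, 17]
enqueue(43) -> [49, 17, 43]
enqueue(43) -> [49, 17, 43, 43]
dequeue()->49, [17, 43, 43]
dequeue()->17, [43, 43]

Final queue: [43, 43]


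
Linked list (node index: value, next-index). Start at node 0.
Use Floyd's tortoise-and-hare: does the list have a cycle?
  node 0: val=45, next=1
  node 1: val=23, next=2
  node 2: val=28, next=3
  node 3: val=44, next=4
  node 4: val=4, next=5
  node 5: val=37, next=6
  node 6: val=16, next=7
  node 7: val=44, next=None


Floyd's tortoise (slow, +1) and hare (fast, +2):
  init: slow=0, fast=0
  step 1: slow=1, fast=2
  step 2: slow=2, fast=4
  step 3: slow=3, fast=6
  step 4: fast 6->7->None, no cycle

Cycle: no


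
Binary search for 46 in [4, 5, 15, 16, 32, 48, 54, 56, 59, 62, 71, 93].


Step 1: lo=0, hi=11, mid=5, val=48
Step 2: lo=0, hi=4, mid=2, val=15
Step 3: lo=3, hi=4, mid=3, val=16
Step 4: lo=4, hi=4, mid=4, val=32

Not found


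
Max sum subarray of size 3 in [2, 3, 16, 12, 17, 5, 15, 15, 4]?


[0:3]: 21
[1:4]: 31
[2:5]: 45
[3:6]: 34
[4:7]: 37
[5:8]: 35
[6:9]: 34

Max: 45 at [2:5]


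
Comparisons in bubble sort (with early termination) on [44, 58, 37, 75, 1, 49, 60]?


Algorithm: bubble sort (with early termination)
Input: [44, 58, 37, 75, 1, 49, 60]
Sorted: [1, 37, 44, 49, 58, 60, 75]

20


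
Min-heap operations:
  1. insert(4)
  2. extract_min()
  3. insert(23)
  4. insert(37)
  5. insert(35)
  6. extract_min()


insert(4) -> [4]
extract_min()->4, []
insert(23) -> [23]
insert(37) -> [23, 37]
insert(35) -> [23, 37, 35]
extract_min()->23, [35, 37]

Final heap: [35, 37]


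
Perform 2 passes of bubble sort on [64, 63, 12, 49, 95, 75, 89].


Initial: [64, 63, 12, 49, 95, 75, 89]
Pass 1: [63, 12, 49, 64, 75, 89, 95] (5 swaps)
Pass 2: [12, 49, 63, 64, 75, 89, 95] (2 swaps)

After 2 passes: [12, 49, 63, 64, 75, 89, 95]


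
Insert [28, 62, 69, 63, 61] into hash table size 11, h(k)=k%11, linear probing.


Insert 28: h=6 -> slot 6
Insert 62: h=7 -> slot 7
Insert 69: h=3 -> slot 3
Insert 63: h=8 -> slot 8
Insert 61: h=6, 3 probes -> slot 9

Table: [None, None, None, 69, None, None, 28, 62, 63, 61, None]


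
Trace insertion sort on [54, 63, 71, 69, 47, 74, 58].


Initial: [54, 63, 71, 69, 47, 74, 58]
Insert 63: [54, 63, 71, 69, 47, 74, 58]
Insert 71: [54, 63, 71, 69, 47, 74, 58]
Insert 69: [54, 63, 69, 71, 47, 74, 58]
Insert 47: [47, 54, 63, 69, 71, 74, 58]
Insert 74: [47, 54, 63, 69, 71, 74, 58]
Insert 58: [47, 54, 58, 63, 69, 71, 74]

Sorted: [47, 54, 58, 63, 69, 71, 74]


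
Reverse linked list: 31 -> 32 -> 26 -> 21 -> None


Step 1: curr=31, set curr.next=prev(None) | reversed so far: 31
Step 2: curr=32, set curr.next=prev(31) | reversed so far: 32 -> 31
Step 3: curr=26, set curr.next=prev(32) | reversed so far: 26 -> 32 -> 31
Step 4: curr=21, set curr.next=prev(26) | reversed so far: 21 -> 26 -> 32 -> 31

21 -> 26 -> 32 -> 31 -> None


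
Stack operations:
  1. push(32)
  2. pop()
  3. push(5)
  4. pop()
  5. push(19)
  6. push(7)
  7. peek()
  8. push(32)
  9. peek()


push(32) -> [32]
pop()->32, []
push(5) -> [5]
pop()->5, []
push(19) -> [19]
push(7) -> [19, 7]
peek()->7
push(32) -> [19, 7, 32]
peek()->32

Final stack: [19, 7, 32]


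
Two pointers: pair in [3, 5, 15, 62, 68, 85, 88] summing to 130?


lo=0(3)+hi=6(88)=91
lo=1(5)+hi=6(88)=93
lo=2(15)+hi=6(88)=103
lo=3(62)+hi=6(88)=150
lo=3(62)+hi=5(85)=147
lo=3(62)+hi=4(68)=130

Yes: 62+68=130


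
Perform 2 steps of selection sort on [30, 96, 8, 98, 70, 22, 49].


Initial: [30, 96, 8, 98, 70, 22, 49]
Step 1: min=8 at 2
  Swap: [8, 96, 30, 98, 70, 22, 49]
Step 2: min=22 at 5
  Swap: [8, 22, 30, 98, 70, 96, 49]

After 2 steps: [8, 22, 30, 98, 70, 96, 49]


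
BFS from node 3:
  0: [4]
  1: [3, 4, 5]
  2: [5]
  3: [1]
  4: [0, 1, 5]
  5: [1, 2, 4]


Visit 3, enqueue [1]
Visit 1, enqueue [4, 5]
Visit 4, enqueue [0]
Visit 5, enqueue [2]
Visit 0, enqueue []
Visit 2, enqueue []

BFS order: [3, 1, 4, 5, 0, 2]


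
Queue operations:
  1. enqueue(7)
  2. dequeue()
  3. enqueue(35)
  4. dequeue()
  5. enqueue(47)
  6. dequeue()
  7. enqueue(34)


enqueue(7) -> [7]
dequeue()->7, []
enqueue(35) -> [35]
dequeue()->35, []
enqueue(47) -> [47]
dequeue()->47, []
enqueue(34) -> [34]

Final queue: [34]


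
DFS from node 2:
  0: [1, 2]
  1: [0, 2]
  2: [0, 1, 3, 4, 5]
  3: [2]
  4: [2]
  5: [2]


Visit 2, push [5, 4, 3, 1, 0]
Visit 0, push [1]
Visit 1, push []
Visit 3, push []
Visit 4, push []
Visit 5, push []

DFS order: [2, 0, 1, 3, 4, 5]


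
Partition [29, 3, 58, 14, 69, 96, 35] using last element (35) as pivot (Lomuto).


Pivot: 35
  29 <= 35: advance i (no swap)
  3 <= 35: advance i (no swap)
  14 <= 35: swap -> [29, 3, 14, 58, 69, 96, 35]
Place pivot at 3: [29, 3, 14, 35, 69, 96, 58]

Partitioned: [29, 3, 14, 35, 69, 96, 58]


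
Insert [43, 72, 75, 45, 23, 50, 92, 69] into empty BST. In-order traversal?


Insert 43: root
Insert 72: R from 43
Insert 75: R from 43 -> R from 72
Insert 45: R from 43 -> L from 72
Insert 23: L from 43
Insert 50: R from 43 -> L from 72 -> R from 45
Insert 92: R from 43 -> R from 72 -> R from 75
Insert 69: R from 43 -> L from 72 -> R from 45 -> R from 50

In-order: [23, 43, 45, 50, 69, 72, 75, 92]


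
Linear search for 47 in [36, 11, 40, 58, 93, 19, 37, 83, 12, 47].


i=0: 36!=47
i=1: 11!=47
i=2: 40!=47
i=3: 58!=47
i=4: 93!=47
i=5: 19!=47
i=6: 37!=47
i=7: 83!=47
i=8: 12!=47
i=9: 47==47 found!

Found at 9, 10 comps


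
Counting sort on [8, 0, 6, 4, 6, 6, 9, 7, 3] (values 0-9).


Input: [8, 0, 6, 4, 6, 6, 9, 7, 3]
Counts: [1, 0, 0, 1, 1, 0, 3, 1, 1, 1]

Sorted: [0, 3, 4, 6, 6, 6, 7, 8, 9]


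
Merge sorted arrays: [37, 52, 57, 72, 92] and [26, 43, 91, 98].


Take 26 from B
Take 37 from A
Take 43 from B
Take 52 from A
Take 57 from A
Take 72 from A
Take 91 from B
Take 92 from A

Merged: [26, 37, 43, 52, 57, 72, 91, 92, 98]


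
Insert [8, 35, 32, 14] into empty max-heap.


Insert 8: [8]
Insert 35: [35, 8]
Insert 32: [35, 8, 32]
Insert 14: [35, 14, 32, 8]

Final heap: [35, 14, 32, 8]


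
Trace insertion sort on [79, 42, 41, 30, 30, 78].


Initial: [79, 42, 41, 30, 30, 78]
Insert 42: [42, 79, 41, 30, 30, 78]
Insert 41: [41, 42, 79, 30, 30, 78]
Insert 30: [30, 41, 42, 79, 30, 78]
Insert 30: [30, 30, 41, 42, 79, 78]
Insert 78: [30, 30, 41, 42, 78, 79]

Sorted: [30, 30, 41, 42, 78, 79]


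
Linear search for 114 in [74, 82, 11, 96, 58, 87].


i=0: 74!=114
i=1: 82!=114
i=2: 11!=114
i=3: 96!=114
i=4: 58!=114
i=5: 87!=114

Not found, 6 comps


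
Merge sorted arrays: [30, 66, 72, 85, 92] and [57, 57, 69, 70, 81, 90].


Take 30 from A
Take 57 from B
Take 57 from B
Take 66 from A
Take 69 from B
Take 70 from B
Take 72 from A
Take 81 from B
Take 85 from A
Take 90 from B

Merged: [30, 57, 57, 66, 69, 70, 72, 81, 85, 90, 92]


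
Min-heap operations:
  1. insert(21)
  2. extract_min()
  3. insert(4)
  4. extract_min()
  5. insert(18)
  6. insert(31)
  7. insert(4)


insert(21) -> [21]
extract_min()->21, []
insert(4) -> [4]
extract_min()->4, []
insert(18) -> [18]
insert(31) -> [18, 31]
insert(4) -> [4, 31, 18]

Final heap: [4, 31, 18]


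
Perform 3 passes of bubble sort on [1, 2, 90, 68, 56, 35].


Initial: [1, 2, 90, 68, 56, 35]
Pass 1: [1, 2, 68, 56, 35, 90] (3 swaps)
Pass 2: [1, 2, 56, 35, 68, 90] (2 swaps)
Pass 3: [1, 2, 35, 56, 68, 90] (1 swaps)

After 3 passes: [1, 2, 35, 56, 68, 90]


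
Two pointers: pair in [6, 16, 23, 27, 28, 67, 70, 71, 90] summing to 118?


lo=0(6)+hi=8(90)=96
lo=1(16)+hi=8(90)=106
lo=2(23)+hi=8(90)=113
lo=3(27)+hi=8(90)=117
lo=4(28)+hi=8(90)=118

Yes: 28+90=118


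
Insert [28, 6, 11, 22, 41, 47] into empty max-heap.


Insert 28: [28]
Insert 6: [28, 6]
Insert 11: [28, 6, 11]
Insert 22: [28, 22, 11, 6]
Insert 41: [41, 28, 11, 6, 22]
Insert 47: [47, 28, 41, 6, 22, 11]

Final heap: [47, 28, 41, 6, 22, 11]


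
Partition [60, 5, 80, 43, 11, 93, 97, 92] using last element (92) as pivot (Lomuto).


Pivot: 92
  60 <= 92: advance i (no swap)
  5 <= 92: advance i (no swap)
  80 <= 92: advance i (no swap)
  43 <= 92: advance i (no swap)
  11 <= 92: advance i (no swap)
Place pivot at 5: [60, 5, 80, 43, 11, 92, 97, 93]

Partitioned: [60, 5, 80, 43, 11, 92, 97, 93]


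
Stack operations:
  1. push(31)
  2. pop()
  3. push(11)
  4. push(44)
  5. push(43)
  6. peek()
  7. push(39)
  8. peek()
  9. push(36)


push(31) -> [31]
pop()->31, []
push(11) -> [11]
push(44) -> [11, 44]
push(43) -> [11, 44, 43]
peek()->43
push(39) -> [11, 44, 43, 39]
peek()->39
push(36) -> [11, 44, 43, 39, 36]

Final stack: [11, 44, 43, 39, 36]


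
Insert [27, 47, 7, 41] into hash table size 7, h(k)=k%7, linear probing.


Insert 27: h=6 -> slot 6
Insert 47: h=5 -> slot 5
Insert 7: h=0 -> slot 0
Insert 41: h=6, 2 probes -> slot 1

Table: [7, 41, None, None, None, 47, 27]


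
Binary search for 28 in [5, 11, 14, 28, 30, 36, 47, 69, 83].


Step 1: lo=0, hi=8, mid=4, val=30
Step 2: lo=0, hi=3, mid=1, val=11
Step 3: lo=2, hi=3, mid=2, val=14
Step 4: lo=3, hi=3, mid=3, val=28

Found at index 3


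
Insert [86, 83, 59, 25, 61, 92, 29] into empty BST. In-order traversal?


Insert 86: root
Insert 83: L from 86
Insert 59: L from 86 -> L from 83
Insert 25: L from 86 -> L from 83 -> L from 59
Insert 61: L from 86 -> L from 83 -> R from 59
Insert 92: R from 86
Insert 29: L from 86 -> L from 83 -> L from 59 -> R from 25

In-order: [25, 29, 59, 61, 83, 86, 92]


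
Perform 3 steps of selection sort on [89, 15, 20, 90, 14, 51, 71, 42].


Initial: [89, 15, 20, 90, 14, 51, 71, 42]
Step 1: min=14 at 4
  Swap: [14, 15, 20, 90, 89, 51, 71, 42]
Step 2: min=15 at 1
  Swap: [14, 15, 20, 90, 89, 51, 71, 42]
Step 3: min=20 at 2
  Swap: [14, 15, 20, 90, 89, 51, 71, 42]

After 3 steps: [14, 15, 20, 90, 89, 51, 71, 42]


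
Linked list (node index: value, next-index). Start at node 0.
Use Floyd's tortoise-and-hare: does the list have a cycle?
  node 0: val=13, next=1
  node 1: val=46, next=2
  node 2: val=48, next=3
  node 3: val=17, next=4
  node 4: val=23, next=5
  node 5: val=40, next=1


Floyd's tortoise (slow, +1) and hare (fast, +2):
  init: slow=0, fast=0
  step 1: slow=1, fast=2
  step 2: slow=2, fast=4
  step 3: slow=3, fast=1
  step 4: slow=4, fast=3
  step 5: slow=5, fast=5
  slow == fast at node 5: cycle detected

Cycle: yes


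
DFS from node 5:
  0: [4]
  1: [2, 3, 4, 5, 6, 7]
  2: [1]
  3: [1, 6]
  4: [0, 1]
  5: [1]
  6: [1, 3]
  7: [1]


Visit 5, push [1]
Visit 1, push [7, 6, 4, 3, 2]
Visit 2, push []
Visit 3, push [6]
Visit 6, push []
Visit 4, push [0]
Visit 0, push []
Visit 7, push []

DFS order: [5, 1, 2, 3, 6, 4, 0, 7]


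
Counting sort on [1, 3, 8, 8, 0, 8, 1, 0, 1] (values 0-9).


Input: [1, 3, 8, 8, 0, 8, 1, 0, 1]
Counts: [2, 3, 0, 1, 0, 0, 0, 0, 3, 0]

Sorted: [0, 0, 1, 1, 1, 3, 8, 8, 8]


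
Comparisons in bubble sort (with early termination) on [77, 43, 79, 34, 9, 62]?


Algorithm: bubble sort (with early termination)
Input: [77, 43, 79, 34, 9, 62]
Sorted: [9, 34, 43, 62, 77, 79]

15


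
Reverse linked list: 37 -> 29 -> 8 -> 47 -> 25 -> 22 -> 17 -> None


Step 1: curr=37, set curr.next=prev(None) | reversed so far: 37
Step 2: curr=29, set curr.next=prev(37) | reversed so far: 29 -> 37
Step 3: curr=8, set curr.next=prev(29) | reversed so far: 8 -> 29 -> 37
Step 4: curr=47, set curr.next=prev(8) | reversed so far: 47 -> 8 -> 29 -> 37
Step 5: curr=25, set curr.next=prev(47) | reversed so far: 25 -> 47 -> 8 -> 29 -> 37
Step 6: curr=22, set curr.next=prev(25) | reversed so far: 22 -> 25 -> 47 -> 8 -> 29 -> 37
Step 7: curr=17, set curr.next=prev(22) | reversed so far: 17 -> 22 -> 25 -> 47 -> 8 -> 29 -> 37

17 -> 22 -> 25 -> 47 -> 8 -> 29 -> 37 -> None


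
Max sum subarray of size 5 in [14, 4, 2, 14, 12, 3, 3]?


[0:5]: 46
[1:6]: 35
[2:7]: 34

Max: 46 at [0:5]


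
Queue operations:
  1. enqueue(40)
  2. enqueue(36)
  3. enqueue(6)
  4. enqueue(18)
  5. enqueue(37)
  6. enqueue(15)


enqueue(40) -> [40]
enqueue(36) -> [40, 36]
enqueue(6) -> [40, 36, 6]
enqueue(18) -> [40, 36, 6, 18]
enqueue(37) -> [40, 36, 6, 18, 37]
enqueue(15) -> [40, 36, 6, 18, 37, 15]

Final queue: [40, 36, 6, 18, 37, 15]


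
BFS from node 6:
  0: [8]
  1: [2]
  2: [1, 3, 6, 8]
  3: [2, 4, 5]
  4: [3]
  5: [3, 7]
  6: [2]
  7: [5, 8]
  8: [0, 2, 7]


Visit 6, enqueue [2]
Visit 2, enqueue [1, 3, 8]
Visit 1, enqueue []
Visit 3, enqueue [4, 5]
Visit 8, enqueue [0, 7]
Visit 4, enqueue []
Visit 5, enqueue []
Visit 0, enqueue []
Visit 7, enqueue []

BFS order: [6, 2, 1, 3, 8, 4, 5, 0, 7]


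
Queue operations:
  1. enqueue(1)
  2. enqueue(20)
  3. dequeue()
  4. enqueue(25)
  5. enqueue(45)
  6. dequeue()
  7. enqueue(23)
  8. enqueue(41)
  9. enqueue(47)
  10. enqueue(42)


enqueue(1) -> [1]
enqueue(20) -> [1, 20]
dequeue()->1, [20]
enqueue(25) -> [20, 25]
enqueue(45) -> [20, 25, 45]
dequeue()->20, [25, 45]
enqueue(23) -> [25, 45, 23]
enqueue(41) -> [25, 45, 23, 41]
enqueue(47) -> [25, 45, 23, 41, 47]
enqueue(42) -> [25, 45, 23, 41, 47, 42]

Final queue: [25, 45, 23, 41, 47, 42]


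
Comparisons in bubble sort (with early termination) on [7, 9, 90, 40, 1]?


Algorithm: bubble sort (with early termination)
Input: [7, 9, 90, 40, 1]
Sorted: [1, 7, 9, 40, 90]

10


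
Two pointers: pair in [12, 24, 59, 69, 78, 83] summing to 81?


lo=0(12)+hi=5(83)=95
lo=0(12)+hi=4(78)=90
lo=0(12)+hi=3(69)=81

Yes: 12+69=81


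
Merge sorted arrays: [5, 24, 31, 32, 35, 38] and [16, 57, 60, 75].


Take 5 from A
Take 16 from B
Take 24 from A
Take 31 from A
Take 32 from A
Take 35 from A
Take 38 from A

Merged: [5, 16, 24, 31, 32, 35, 38, 57, 60, 75]


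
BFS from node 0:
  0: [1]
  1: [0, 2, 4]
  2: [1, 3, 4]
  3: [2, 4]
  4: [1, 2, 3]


Visit 0, enqueue [1]
Visit 1, enqueue [2, 4]
Visit 2, enqueue [3]
Visit 4, enqueue []
Visit 3, enqueue []

BFS order: [0, 1, 2, 4, 3]
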